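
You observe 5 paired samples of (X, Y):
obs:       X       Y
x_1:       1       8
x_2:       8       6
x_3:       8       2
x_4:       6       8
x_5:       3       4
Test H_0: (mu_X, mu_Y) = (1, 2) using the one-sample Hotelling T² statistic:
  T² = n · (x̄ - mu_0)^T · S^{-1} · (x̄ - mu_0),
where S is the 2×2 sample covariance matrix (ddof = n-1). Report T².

Step 1 — sample mean vector:
  mean(X) = (1 + 8 + 8 + 6 + 3) / 5 = 26/5 = 5.2
  mean(Y) = (8 + 6 + 2 + 8 + 4) / 5 = 28/5 = 5.6
  x̄ = (5.2, 5.6),  deviation x̄ - mu_0 = (5.2, 5.6) - (1, 2) = (4.2, 3.6).

Step 2 — sample covariance matrix, S[i,j] = (1/(n-1)) · Σ_k (x_{k,i} - mean_i) · (x_{k,j} - mean_j), divisor n-1 = 4:
  S[X,X] = ((-4.2)·(-4.2) + (2.8)·(2.8) + (2.8)·(2.8) + (0.8)·(0.8) + (-2.2)·(-2.2)) / 4 = 38.8/4 = 9.7
  S[X,Y] = ((-4.2)·(2.4) + (2.8)·(0.4) + (2.8)·(-3.6) + (0.8)·(2.4) + (-2.2)·(-1.6)) / 4 = -13.6/4 = -3.4
  S[Y,Y] = ((2.4)·(2.4) + (0.4)·(0.4) + (-3.6)·(-3.6) + (2.4)·(2.4) + (-1.6)·(-1.6)) / 4 = 27.2/4 = 6.8
  S = [[9.7, -3.4],
 [-3.4, 6.8]].

Step 3 — invert S. det(S) = 9.7·6.8 - (-3.4)² = 54.4.
  S^{-1} = (1/det) · [[d, -b], [-b, a]] = [[0.125, 0.0625],
 [0.0625, 0.1783]].

Step 4 — quadratic form (x̄ - mu_0)^T · S^{-1} · (x̄ - mu_0):
  S^{-1} · (x̄ - mu_0) = (0.75, 0.9044),
  (x̄ - mu_0)^T · [...] = (4.2)·(0.75) + (3.6)·(0.9044) = 6.4059.

Step 5 — scale by n: T² = 5 · 6.4059 = 32.0294.

T² ≈ 32.0294


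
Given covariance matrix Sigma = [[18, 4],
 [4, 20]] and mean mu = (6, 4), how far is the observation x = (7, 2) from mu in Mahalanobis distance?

Step 1 — centre the observation: (x - mu) = (1, -2).

Step 2 — invert Sigma. det(Sigma) = 18·20 - (4)² = 344.
  Sigma^{-1} = (1/det) · [[d, -b], [-b, a]] = [[0.0581, -0.0116],
 [-0.0116, 0.0523]].

Step 3 — form the quadratic (x - mu)^T · Sigma^{-1} · (x - mu):
  Sigma^{-1} · (x - mu) = (0.0814, -0.1163).
  (x - mu)^T · [Sigma^{-1} · (x - mu)] = (1)·(0.0814) + (-2)·(-0.1163) = 0.314.

Step 4 — take square root: d = √(0.314) ≈ 0.5603.

d(x, mu) = √(0.314) ≈ 0.5603


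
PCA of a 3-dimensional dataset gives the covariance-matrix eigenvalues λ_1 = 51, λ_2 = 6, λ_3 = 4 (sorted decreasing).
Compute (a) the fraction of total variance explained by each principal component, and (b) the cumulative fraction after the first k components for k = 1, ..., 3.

Step 1 — total variance = trace(Sigma) = Σ λ_i = 51 + 6 + 4 = 61.

Step 2 — fraction explained by component i = λ_i / Σ λ:
  PC1: 51/61 = 0.8361
  PC2: 6/61 = 0.0984
  PC3: 4/61 = 0.0656

Step 3 — cumulative fraction after k components = (λ_1 + ... + λ_k) / Σ λ:
  k = 1: 51/61 = 0.8361
  k = 2: (51 + 6)/61 = 57/61 = 0.9344
  k = 3: (51 + 6 + 4)/61 = 61/61 = 1

Summary (fraction, with percent):

explained: PC1 0.8361 (83.61%), PC2 0.0984 (9.84%), PC3 0.0656 (6.56%);  cumulative: 0.8361, 0.9344, 1


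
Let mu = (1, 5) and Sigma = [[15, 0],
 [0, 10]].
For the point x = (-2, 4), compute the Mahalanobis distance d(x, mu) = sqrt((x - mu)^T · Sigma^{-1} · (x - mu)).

Step 1 — centre the observation: (x - mu) = (-3, -1).

Step 2 — invert Sigma. det(Sigma) = 15·10 - (0)² = 150.
  Sigma^{-1} = (1/det) · [[d, -b], [-b, a]] = [[0.0667, 0],
 [0, 0.1]].

Step 3 — form the quadratic (x - mu)^T · Sigma^{-1} · (x - mu):
  Sigma^{-1} · (x - mu) = (-0.2, -0.1).
  (x - mu)^T · [Sigma^{-1} · (x - mu)] = (-3)·(-0.2) + (-1)·(-0.1) = 0.7.

Step 4 — take square root: d = √(0.7) ≈ 0.8367.

d(x, mu) = √(0.7) ≈ 0.8367


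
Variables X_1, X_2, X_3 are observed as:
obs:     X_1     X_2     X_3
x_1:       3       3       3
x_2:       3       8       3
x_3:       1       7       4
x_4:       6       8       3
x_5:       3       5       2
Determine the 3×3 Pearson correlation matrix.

Step 1 — column means:
  mean(X_1) = (3 + 3 + 1 + 6 + 3) / 5 = 16/5 = 3.2
  mean(X_2) = (3 + 8 + 7 + 8 + 5) / 5 = 31/5 = 6.2
  mean(X_3) = (3 + 3 + 4 + 3 + 2) / 5 = 15/5 = 3

Step 2 — sample variances and covariances s[i,j] = (1/(n-1)) · Σ_k (x_{k,i} - mean_i) · (x_{k,j} - mean_j), with n-1 = 4:
  s[X_1,X_1] = ((-0.2)·(-0.2) + (-0.2)·(-0.2) + (-2.2)·(-2.2) + (2.8)·(2.8) + (-0.2)·(-0.2)) / 4 = 12.8/4 = 3.2
  s[X_1,X_2] = ((-0.2)·(-3.2) + (-0.2)·(1.8) + (-2.2)·(0.8) + (2.8)·(1.8) + (-0.2)·(-1.2)) / 4 = 3.8/4 = 0.95
  s[X_1,X_3] = ((-0.2)·(0) + (-0.2)·(0) + (-2.2)·(1) + (2.8)·(0) + (-0.2)·(-1)) / 4 = -2/4 = -0.5
  s[X_2,X_2] = ((-3.2)·(-3.2) + (1.8)·(1.8) + (0.8)·(0.8) + (1.8)·(1.8) + (-1.2)·(-1.2)) / 4 = 18.8/4 = 4.7
  s[X_2,X_3] = ((-3.2)·(0) + (1.8)·(0) + (0.8)·(1) + (1.8)·(0) + (-1.2)·(-1)) / 4 = 2/4 = 0.5
  s[X_3,X_3] = ((0)·(0) + (0)·(0) + (1)·(1) + (0)·(0) + (-1)·(-1)) / 4 = 2/4 = 0.5
  Sample standard deviations s_i = √(s[i,i]):
  s(X_1) = √(3.2) = 1.7889
  s(X_2) = √(4.7) = 2.1679
  s(X_3) = √(0.5) = 0.7071

Step 3 — r_{ij} = s_{ij} / (s_i · s_j):
  r[X_1,X_1] = 1 (diagonal).
  r[X_1,X_2] = 0.95 / (1.7889 · 2.1679) = 0.95 / 3.8781 = 0.245
  r[X_1,X_3] = -0.5 / (1.7889 · 0.7071) = -0.5 / 1.2649 = -0.3953
  r[X_2,X_2] = 1 (diagonal).
  r[X_2,X_3] = 0.5 / (2.1679 · 0.7071) = 0.5 / 1.533 = 0.3262
  r[X_3,X_3] = 1 (diagonal).

R is symmetric with unit diagonal. Assembling:

R = [[1, 0.245, -0.3953],
 [0.245, 1, 0.3262],
 [-0.3953, 0.3262, 1]]


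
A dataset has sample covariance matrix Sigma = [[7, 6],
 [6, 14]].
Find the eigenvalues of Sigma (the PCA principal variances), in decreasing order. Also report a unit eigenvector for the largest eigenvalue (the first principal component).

Step 1 — characteristic polynomial of 2×2 Sigma:
  det(Sigma - λI) = λ² - trace · λ + det = 0.
  trace = 7 + 14 = 21, det = 7·14 - (6)² = 62.
Step 2 — discriminant:
  Δ = trace² - 4·det = 441 - 248 = 193.
Step 3 — eigenvalues:
  λ = (trace ± √Δ)/2 = (21 ± 13.8924)/2,
  λ_1 = 17.4462,  λ_2 = 3.5538.

Step 4 — unit eigenvector for λ_1: solve (Sigma - λ_1 I)v = 0. First row:
  (7 - 17.4462)·v_x + (6)·v_y = 0, i.e. (-10.4462)·v_x + (6)·v_y = 0,
  so v ∝ (b, λ_1 - a) = (6, 10.4462) = u.
  ||u|| = √((6)² + (10.4462)²) = √(145.1236) ≈ 12.0467,
  v_1 = u/||u|| ≈ (0.4981, 0.8671) (||v_1|| = 1).

λ_1 = 17.4462,  λ_2 = 3.5538;  v_1 ≈ (0.4981, 0.8671)


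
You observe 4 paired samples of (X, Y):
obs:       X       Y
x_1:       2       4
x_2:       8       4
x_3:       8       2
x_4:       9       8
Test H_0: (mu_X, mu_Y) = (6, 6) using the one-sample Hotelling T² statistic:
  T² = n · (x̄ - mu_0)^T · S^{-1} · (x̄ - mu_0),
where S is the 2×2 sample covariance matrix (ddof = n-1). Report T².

Step 1 — sample mean vector:
  mean(X) = (2 + 8 + 8 + 9) / 4 = 27/4 = 6.75
  mean(Y) = (4 + 4 + 2 + 8) / 4 = 18/4 = 4.5
  x̄ = (6.75, 4.5),  deviation x̄ - mu_0 = (6.75, 4.5) - (6, 6) = (0.75, -1.5).

Step 2 — sample covariance matrix, S[i,j] = (1/(n-1)) · Σ_k (x_{k,i} - mean_i) · (x_{k,j} - mean_j), divisor n-1 = 3:
  S[X,X] = ((-4.75)·(-4.75) + (1.25)·(1.25) + (1.25)·(1.25) + (2.25)·(2.25)) / 3 = 30.75/3 = 10.25
  S[X,Y] = ((-4.75)·(-0.5) + (1.25)·(-0.5) + (1.25)·(-2.5) + (2.25)·(3.5)) / 3 = 6.5/3 = 2.1667
  S[Y,Y] = ((-0.5)·(-0.5) + (-0.5)·(-0.5) + (-2.5)·(-2.5) + (3.5)·(3.5)) / 3 = 19/3 = 6.3333
  S = [[10.25, 2.1667],
 [2.1667, 6.3333]].

Step 3 — invert S. det(S) = 10.25·6.3333 - (2.1667)² = 60.2222.
  S^{-1} = (1/det) · [[d, -b], [-b, a]] = [[0.1052, -0.036],
 [-0.036, 0.1702]].

Step 4 — quadratic form (x̄ - mu_0)^T · S^{-1} · (x̄ - mu_0):
  S^{-1} · (x̄ - mu_0) = (0.1328, -0.2823),
  (x̄ - mu_0)^T · [...] = (0.75)·(0.1328) + (-1.5)·(-0.2823) = 0.5231.

Step 5 — scale by n: T² = 4 · 0.5231 = 2.0923.

T² ≈ 2.0923


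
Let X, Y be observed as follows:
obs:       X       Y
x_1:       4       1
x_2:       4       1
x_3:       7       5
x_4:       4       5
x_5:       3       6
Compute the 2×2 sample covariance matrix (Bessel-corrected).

Step 1 — column means:
  mean(X) = (4 + 4 + 7 + 4 + 3) / 5 = 22/5 = 4.4
  mean(Y) = (1 + 1 + 5 + 5 + 6) / 5 = 18/5 = 3.6

Step 2 — sample covariance S[i,j] = (1/(n-1)) · Σ_k (x_{k,i} - mean_i) · (x_{k,j} - mean_j), with n-1 = 4.
  S[X,X] = ((-0.4)·(-0.4) + (-0.4)·(-0.4) + (2.6)·(2.6) + (-0.4)·(-0.4) + (-1.4)·(-1.4)) / 4 = 9.2/4 = 2.3
  S[X,Y] = ((-0.4)·(-2.6) + (-0.4)·(-2.6) + (2.6)·(1.4) + (-0.4)·(1.4) + (-1.4)·(2.4)) / 4 = 1.8/4 = 0.45
  S[Y,Y] = ((-2.6)·(-2.6) + (-2.6)·(-2.6) + (1.4)·(1.4) + (1.4)·(1.4) + (2.4)·(2.4)) / 4 = 23.2/4 = 5.8

S is symmetric (S[j,i] = S[i,j]). Assembling:

S = [[2.3, 0.45],
 [0.45, 5.8]]


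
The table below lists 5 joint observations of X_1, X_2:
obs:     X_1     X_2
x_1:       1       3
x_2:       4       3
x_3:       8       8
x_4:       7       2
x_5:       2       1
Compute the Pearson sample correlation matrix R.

Step 1 — column means:
  mean(X_1) = (1 + 4 + 8 + 7 + 2) / 5 = 22/5 = 4.4
  mean(X_2) = (3 + 3 + 8 + 2 + 1) / 5 = 17/5 = 3.4

Step 2 — sample variances and covariances s[i,j] = (1/(n-1)) · Σ_k (x_{k,i} - mean_i) · (x_{k,j} - mean_j), with n-1 = 4:
  s[X_1,X_1] = ((-3.4)·(-3.4) + (-0.4)·(-0.4) + (3.6)·(3.6) + (2.6)·(2.6) + (-2.4)·(-2.4)) / 4 = 37.2/4 = 9.3
  s[X_1,X_2] = ((-3.4)·(-0.4) + (-0.4)·(-0.4) + (3.6)·(4.6) + (2.6)·(-1.4) + (-2.4)·(-2.4)) / 4 = 20.2/4 = 5.05
  s[X_2,X_2] = ((-0.4)·(-0.4) + (-0.4)·(-0.4) + (4.6)·(4.6) + (-1.4)·(-1.4) + (-2.4)·(-2.4)) / 4 = 29.2/4 = 7.3
  Sample standard deviations s_i = √(s[i,i]):
  s(X_1) = √(9.3) = 3.0496
  s(X_2) = √(7.3) = 2.7019

Step 3 — r_{ij} = s_{ij} / (s_i · s_j):
  r[X_1,X_1] = 1 (diagonal).
  r[X_1,X_2] = 5.05 / (3.0496 · 2.7019) = 5.05 / 8.2395 = 0.6129
  r[X_2,X_2] = 1 (diagonal).

R is symmetric with unit diagonal. Assembling:

R = [[1, 0.6129],
 [0.6129, 1]]


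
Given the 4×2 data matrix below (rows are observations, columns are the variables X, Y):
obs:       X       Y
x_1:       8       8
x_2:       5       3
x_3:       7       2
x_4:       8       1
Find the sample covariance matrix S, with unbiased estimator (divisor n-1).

Step 1 — column means:
  mean(X) = (8 + 5 + 7 + 8) / 4 = 28/4 = 7
  mean(Y) = (8 + 3 + 2 + 1) / 4 = 14/4 = 3.5

Step 2 — sample covariance S[i,j] = (1/(n-1)) · Σ_k (x_{k,i} - mean_i) · (x_{k,j} - mean_j), with n-1 = 3.
  S[X,X] = ((1)·(1) + (-2)·(-2) + (0)·(0) + (1)·(1)) / 3 = 6/3 = 2
  S[X,Y] = ((1)·(4.5) + (-2)·(-0.5) + (0)·(-1.5) + (1)·(-2.5)) / 3 = 3/3 = 1
  S[Y,Y] = ((4.5)·(4.5) + (-0.5)·(-0.5) + (-1.5)·(-1.5) + (-2.5)·(-2.5)) / 3 = 29/3 = 9.6667

S is symmetric (S[j,i] = S[i,j]). Assembling:

S = [[2, 1],
 [1, 9.6667]]


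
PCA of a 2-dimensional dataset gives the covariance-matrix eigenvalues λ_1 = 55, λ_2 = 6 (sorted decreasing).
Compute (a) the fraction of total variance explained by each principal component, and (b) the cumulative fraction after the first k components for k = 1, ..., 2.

Step 1 — total variance = trace(Sigma) = Σ λ_i = 55 + 6 = 61.

Step 2 — fraction explained by component i = λ_i / Σ λ:
  PC1: 55/61 = 0.9016
  PC2: 6/61 = 0.0984

Step 3 — cumulative fraction after k components = (λ_1 + ... + λ_k) / Σ λ:
  k = 1: 55/61 = 0.9016
  k = 2: (55 + 6)/61 = 61/61 = 1

Summary (fraction, with percent):

explained: PC1 0.9016 (90.16%), PC2 0.0984 (9.84%);  cumulative: 0.9016, 1


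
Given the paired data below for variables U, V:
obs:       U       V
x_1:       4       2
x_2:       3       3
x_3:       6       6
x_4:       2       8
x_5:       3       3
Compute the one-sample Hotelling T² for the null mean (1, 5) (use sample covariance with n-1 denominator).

Step 1 — sample mean vector:
  mean(U) = (4 + 3 + 6 + 2 + 3) / 5 = 18/5 = 3.6
  mean(V) = (2 + 3 + 6 + 8 + 3) / 5 = 22/5 = 4.4
  x̄ = (3.6, 4.4),  deviation x̄ - mu_0 = (3.6, 4.4) - (1, 5) = (2.6, -0.6).

Step 2 — sample covariance matrix, S[i,j] = (1/(n-1)) · Σ_k (x_{k,i} - mean_i) · (x_{k,j} - mean_j), divisor n-1 = 4:
  S[U,U] = ((0.4)·(0.4) + (-0.6)·(-0.6) + (2.4)·(2.4) + (-1.6)·(-1.6) + (-0.6)·(-0.6)) / 4 = 9.2/4 = 2.3
  S[U,V] = ((0.4)·(-2.4) + (-0.6)·(-1.4) + (2.4)·(1.6) + (-1.6)·(3.6) + (-0.6)·(-1.4)) / 4 = -1.2/4 = -0.3
  S[V,V] = ((-2.4)·(-2.4) + (-1.4)·(-1.4) + (1.6)·(1.6) + (3.6)·(3.6) + (-1.4)·(-1.4)) / 4 = 25.2/4 = 6.3
  S = [[2.3, -0.3],
 [-0.3, 6.3]].

Step 3 — invert S. det(S) = 2.3·6.3 - (-0.3)² = 14.4.
  S^{-1} = (1/det) · [[d, -b], [-b, a]] = [[0.4375, 0.0208],
 [0.0208, 0.1597]].

Step 4 — quadratic form (x̄ - mu_0)^T · S^{-1} · (x̄ - mu_0):
  S^{-1} · (x̄ - mu_0) = (1.125, -0.0417),
  (x̄ - mu_0)^T · [...] = (2.6)·(1.125) + (-0.6)·(-0.0417) = 2.95.

Step 5 — scale by n: T² = 5 · 2.95 = 14.75.

T² ≈ 14.75


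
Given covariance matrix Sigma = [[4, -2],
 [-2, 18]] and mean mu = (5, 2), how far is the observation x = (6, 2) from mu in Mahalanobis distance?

Step 1 — centre the observation: (x - mu) = (1, 0).

Step 2 — invert Sigma. det(Sigma) = 4·18 - (-2)² = 68.
  Sigma^{-1} = (1/det) · [[d, -b], [-b, a]] = [[0.2647, 0.0294],
 [0.0294, 0.0588]].

Step 3 — form the quadratic (x - mu)^T · Sigma^{-1} · (x - mu):
  Sigma^{-1} · (x - mu) = (0.2647, 0.0294).
  (x - mu)^T · [Sigma^{-1} · (x - mu)] = (1)·(0.2647) + (0)·(0.0294) = 0.2647.

Step 4 — take square root: d = √(0.2647) ≈ 0.5145.

d(x, mu) = √(0.2647) ≈ 0.5145


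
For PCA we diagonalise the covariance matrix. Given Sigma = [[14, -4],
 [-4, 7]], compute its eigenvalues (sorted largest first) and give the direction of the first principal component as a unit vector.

Step 1 — characteristic polynomial of 2×2 Sigma:
  det(Sigma - λI) = λ² - trace · λ + det = 0.
  trace = 14 + 7 = 21, det = 14·7 - (-4)² = 82.
Step 2 — discriminant:
  Δ = trace² - 4·det = 441 - 328 = 113.
Step 3 — eigenvalues:
  λ = (trace ± √Δ)/2 = (21 ± 10.6301)/2,
  λ_1 = 15.8151,  λ_2 = 5.1849.

Step 4 — unit eigenvector for λ_1: solve (Sigma - λ_1 I)v = 0. First row:
  (14 - 15.8151)·v_x + (-4)·v_y = 0, i.e. (-1.8151)·v_x + (-4)·v_y = 0,
  so v ∝ (b, λ_1 - a) = (-4, 1.8151); multiply by -1 so the first entry is positive: u = (4, -1.8151).
  ||u|| = √((4)² + (-1.8151)²) = √(19.2945) ≈ 4.3925,
  v_1 = u/||u|| ≈ (0.9106, -0.4132) (||v_1|| = 1).

λ_1 = 15.8151,  λ_2 = 5.1849;  v_1 ≈ (0.9106, -0.4132)


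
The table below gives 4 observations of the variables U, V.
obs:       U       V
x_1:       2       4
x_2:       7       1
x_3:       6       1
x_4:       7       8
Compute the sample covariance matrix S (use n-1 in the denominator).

Step 1 — column means:
  mean(U) = (2 + 7 + 6 + 7) / 4 = 22/4 = 5.5
  mean(V) = (4 + 1 + 1 + 8) / 4 = 14/4 = 3.5

Step 2 — sample covariance S[i,j] = (1/(n-1)) · Σ_k (x_{k,i} - mean_i) · (x_{k,j} - mean_j), with n-1 = 3.
  S[U,U] = ((-3.5)·(-3.5) + (1.5)·(1.5) + (0.5)·(0.5) + (1.5)·(1.5)) / 3 = 17/3 = 5.6667
  S[U,V] = ((-3.5)·(0.5) + (1.5)·(-2.5) + (0.5)·(-2.5) + (1.5)·(4.5)) / 3 = 0/3 = 0
  S[V,V] = ((0.5)·(0.5) + (-2.5)·(-2.5) + (-2.5)·(-2.5) + (4.5)·(4.5)) / 3 = 33/3 = 11

S is symmetric (S[j,i] = S[i,j]). Assembling:

S = [[5.6667, 0],
 [0, 11]]


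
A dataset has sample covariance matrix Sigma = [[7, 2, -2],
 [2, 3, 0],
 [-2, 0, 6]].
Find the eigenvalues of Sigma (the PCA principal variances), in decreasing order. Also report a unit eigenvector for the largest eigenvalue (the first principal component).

Step 1 — characteristic polynomial p(λ) = det(λI - Sigma) = λ³ - tr·λ² + c_1·λ - det, where tr = trace, c_1 = sum of the principal 2×2 minors, det = det(Sigma):
  tr = 7 + 3 + 6 = 16,
  c_1 = (7·3 - (2)²) + (7·6 - (-2)²) + (3·6 - (0)²) = 17 + 38 + 18 = 73,
  det = 7·(3·6 - (0)²) - (2)·((2)·6 - (0)·(-2)) + (-2)·((2)·(0) - 3·(-2)) = 7·(18) - (2)·(12) + (-2)·(6) = 90.
  So p(λ) = λ³ - 16λ² + 73λ - 90.
Step 2 — look for an integer root (rational root theorem: any rational root is an integer divisor of 90). Testing λ = 2:
  p(2) = 8 - 64 + 146 - 90 = 0  ✓
  Dividing out (λ - 2): p(λ) = (λ - 2)(λ² - 14λ + 45).
Step 3 — remaining eigenvalues from the quadratic λ² - 14λ + 45 = 0:
  Δ = 14² - 4·45 = 196 - 180 = 16,  λ = (14 ± √16)/2 = (14 ± 4)/2 = 9 or 5.
  Sorted: λ_1 = 9,  λ_2 = 5,  λ_3 = 2  (check: sum = 16 = tr ✓).

Step 4 — unit eigenvector for λ_1 = 9: v spans the null space of (Sigma - λ_1 I), whose rows are
  r_1 = (-2, 2, -2),  r_2 = (2, -6, 0),  r_3 = (-2, 0, -3).
  v is orthogonal to every row, so take v ∝ r_1 × r_2 = ((2)·(0) - (-2)·(-6), (-2)·(2) - (-2)·(0), (-2)·(-6) - (2)·(2)) = (-12, -4, 8).
  Rescale (divide by 4; multiply by -1 so the first nonzero entry is positive): u = (3, 1, -2).
  ||u|| = √((3)² + (1)² + (-2)²) = √(14) ≈ 3.7417,  v_1 = u/||u|| ≈ (0.8018, 0.2673, -0.5345) (||v_1|| = 1).

λ_1 = 9,  λ_2 = 5,  λ_3 = 2;  v_1 ≈ (0.8018, 0.2673, -0.5345)


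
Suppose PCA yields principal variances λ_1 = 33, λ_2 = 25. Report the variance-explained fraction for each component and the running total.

Step 1 — total variance = trace(Sigma) = Σ λ_i = 33 + 25 = 58.

Step 2 — fraction explained by component i = λ_i / Σ λ:
  PC1: 33/58 = 0.569
  PC2: 25/58 = 0.431

Step 3 — cumulative fraction after k components = (λ_1 + ... + λ_k) / Σ λ:
  k = 1: 33/58 = 0.569
  k = 2: (33 + 25)/58 = 58/58 = 1

Summary (fraction, with percent):

explained: PC1 0.569 (56.9%), PC2 0.431 (43.1%);  cumulative: 0.569, 1


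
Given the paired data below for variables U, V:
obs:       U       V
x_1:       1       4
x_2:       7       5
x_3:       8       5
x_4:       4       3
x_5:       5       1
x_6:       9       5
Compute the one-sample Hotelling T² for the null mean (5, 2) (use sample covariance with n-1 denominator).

Step 1 — sample mean vector:
  mean(U) = (1 + 7 + 8 + 4 + 5 + 9) / 6 = 34/6 = 5.6667
  mean(V) = (4 + 5 + 5 + 3 + 1 + 5) / 6 = 23/6 = 3.8333
  x̄ = (5.6667, 3.8333),  deviation x̄ - mu_0 = (5.6667, 3.8333) - (5, 2) = (0.6667, 1.8333).

Step 2 — sample covariance matrix, S[i,j] = (1/(n-1)) · Σ_k (x_{k,i} - mean_i) · (x_{k,j} - mean_j), divisor n-1 = 5:
  S[U,U] = ((-4.6667)·(-4.6667) + (1.3333)·(1.3333) + (2.3333)·(2.3333) + (-1.6667)·(-1.6667) + (-0.6667)·(-0.6667) + (3.3333)·(3.3333)) / 5 = 43.3333/5 = 8.6667
  S[U,V] = ((-4.6667)·(0.1667) + (1.3333)·(1.1667) + (2.3333)·(1.1667) + (-1.6667)·(-0.8333) + (-0.6667)·(-2.8333) + (3.3333)·(1.1667)) / 5 = 10.6667/5 = 2.1333
  S[V,V] = ((0.1667)·(0.1667) + (1.1667)·(1.1667) + (1.1667)·(1.1667) + (-0.8333)·(-0.8333) + (-2.8333)·(-2.8333) + (1.1667)·(1.1667)) / 5 = 12.8333/5 = 2.5667
  S = [[8.6667, 2.1333],
 [2.1333, 2.5667]].

Step 3 — invert S. det(S) = 8.6667·2.5667 - (2.1333)² = 17.6933.
  S^{-1} = (1/det) · [[d, -b], [-b, a]] = [[0.1451, -0.1206],
 [-0.1206, 0.4898]].

Step 4 — quadratic form (x̄ - mu_0)^T · S^{-1} · (x̄ - mu_0):
  S^{-1} · (x̄ - mu_0) = (-0.1243, 0.8176),
  (x̄ - mu_0)^T · [...] = (0.6667)·(-0.1243) + (1.8333)·(0.8176) = 1.4161.

Step 5 — scale by n: T² = 6 · 1.4161 = 8.4966.

T² ≈ 8.4966


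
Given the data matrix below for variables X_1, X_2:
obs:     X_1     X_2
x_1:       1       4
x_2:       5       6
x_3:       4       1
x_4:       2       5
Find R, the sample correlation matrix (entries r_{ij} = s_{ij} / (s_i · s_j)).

Step 1 — column means:
  mean(X_1) = (1 + 5 + 4 + 2) / 4 = 12/4 = 3
  mean(X_2) = (4 + 6 + 1 + 5) / 4 = 16/4 = 4

Step 2 — sample variances and covariances s[i,j] = (1/(n-1)) · Σ_k (x_{k,i} - mean_i) · (x_{k,j} - mean_j), with n-1 = 3:
  s[X_1,X_1] = ((-2)·(-2) + (2)·(2) + (1)·(1) + (-1)·(-1)) / 3 = 10/3 = 3.3333
  s[X_1,X_2] = ((-2)·(0) + (2)·(2) + (1)·(-3) + (-1)·(1)) / 3 = 0/3 = 0
  s[X_2,X_2] = ((0)·(0) + (2)·(2) + (-3)·(-3) + (1)·(1)) / 3 = 14/3 = 4.6667
  Sample standard deviations s_i = √(s[i,i]):
  s(X_1) = √(3.3333) = 1.8257
  s(X_2) = √(4.6667) = 2.1602

Step 3 — r_{ij} = s_{ij} / (s_i · s_j):
  r[X_1,X_1] = 1 (diagonal).
  r[X_1,X_2] = 0 / (1.8257 · 2.1602) = 0 / 3.9441 = 0
  r[X_2,X_2] = 1 (diagonal).

R is symmetric with unit diagonal. Assembling:

R = [[1, 0],
 [0, 1]]


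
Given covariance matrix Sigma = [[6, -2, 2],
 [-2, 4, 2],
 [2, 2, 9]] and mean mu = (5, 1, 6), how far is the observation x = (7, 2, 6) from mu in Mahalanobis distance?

Step 1 — centre the observation: (x - mu) = (2, 1, 0).

Step 2 — invert Sigma (cofactor / det for 3×3, or solve directly):
  Sigma^{-1} = [[0.2581, 0.1774, -0.0968],
 [0.1774, 0.4032, -0.129],
 [-0.0968, -0.129, 0.1613]].

Step 3 — form the quadratic (x - mu)^T · Sigma^{-1} · (x - mu):
  Sigma^{-1} · (x - mu) = (0.6935, 0.7581, -0.3226).
  (x - mu)^T · [Sigma^{-1} · (x - mu)] = (2)·(0.6935) + (1)·(0.7581) + (0)·(-0.3226) = 2.1452.

Step 4 — take square root: d = √(2.1452) ≈ 1.4646.

d(x, mu) = √(2.1452) ≈ 1.4646


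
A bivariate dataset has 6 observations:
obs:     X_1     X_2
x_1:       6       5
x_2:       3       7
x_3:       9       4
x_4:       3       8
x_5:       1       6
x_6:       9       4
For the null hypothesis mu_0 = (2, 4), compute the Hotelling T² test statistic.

Step 1 — sample mean vector:
  mean(X_1) = (6 + 3 + 9 + 3 + 1 + 9) / 6 = 31/6 = 5.1667
  mean(X_2) = (5 + 7 + 4 + 8 + 6 + 4) / 6 = 34/6 = 5.6667
  x̄ = (5.1667, 5.6667),  deviation x̄ - mu_0 = (5.1667, 5.6667) - (2, 4) = (3.1667, 1.6667).

Step 2 — sample covariance matrix, S[i,j] = (1/(n-1)) · Σ_k (x_{k,i} - mean_i) · (x_{k,j} - mean_j), divisor n-1 = 5:
  S[X_1,X_1] = ((0.8333)·(0.8333) + (-2.1667)·(-2.1667) + (3.8333)·(3.8333) + (-2.1667)·(-2.1667) + (-4.1667)·(-4.1667) + (3.8333)·(3.8333)) / 5 = 56.8333/5 = 11.3667
  S[X_1,X_2] = ((0.8333)·(-0.6667) + (-2.1667)·(1.3333) + (3.8333)·(-1.6667) + (-2.1667)·(2.3333) + (-4.1667)·(0.3333) + (3.8333)·(-1.6667)) / 5 = -22.6667/5 = -4.5333
  S[X_2,X_2] = ((-0.6667)·(-0.6667) + (1.3333)·(1.3333) + (-1.6667)·(-1.6667) + (2.3333)·(2.3333) + (0.3333)·(0.3333) + (-1.6667)·(-1.6667)) / 5 = 13.3333/5 = 2.6667
  S = [[11.3667, -4.5333],
 [-4.5333, 2.6667]].

Step 3 — invert S. det(S) = 11.3667·2.6667 - (-4.5333)² = 9.76.
  S^{-1} = (1/det) · [[d, -b], [-b, a]] = [[0.2732, 0.4645],
 [0.4645, 1.1646]].

Step 4 — quadratic form (x̄ - mu_0)^T · S^{-1} · (x̄ - mu_0):
  S^{-1} · (x̄ - mu_0) = (1.6393, 3.4119),
  (x̄ - mu_0)^T · [...] = (3.1667)·(1.6393) + (1.6667)·(3.4119) = 10.8777.

Step 5 — scale by n: T² = 6 · 10.8777 = 65.2664.

T² ≈ 65.2664


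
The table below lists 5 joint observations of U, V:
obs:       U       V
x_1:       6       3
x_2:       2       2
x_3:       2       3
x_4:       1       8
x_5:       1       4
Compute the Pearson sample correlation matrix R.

Step 1 — column means:
  mean(U) = (6 + 2 + 2 + 1 + 1) / 5 = 12/5 = 2.4
  mean(V) = (3 + 2 + 3 + 8 + 4) / 5 = 20/5 = 4

Step 2 — sample variances and covariances s[i,j] = (1/(n-1)) · Σ_k (x_{k,i} - mean_i) · (x_{k,j} - mean_j), with n-1 = 4:
  s[U,U] = ((3.6)·(3.6) + (-0.4)·(-0.4) + (-0.4)·(-0.4) + (-1.4)·(-1.4) + (-1.4)·(-1.4)) / 4 = 17.2/4 = 4.3
  s[U,V] = ((3.6)·(-1) + (-0.4)·(-2) + (-0.4)·(-1) + (-1.4)·(4) + (-1.4)·(0)) / 4 = -8/4 = -2
  s[V,V] = ((-1)·(-1) + (-2)·(-2) + (-1)·(-1) + (4)·(4) + (0)·(0)) / 4 = 22/4 = 5.5
  Sample standard deviations s_i = √(s[i,i]):
  s(U) = √(4.3) = 2.0736
  s(V) = √(5.5) = 2.3452

Step 3 — r_{ij} = s_{ij} / (s_i · s_j):
  r[U,U] = 1 (diagonal).
  r[U,V] = -2 / (2.0736 · 2.3452) = -2 / 4.8631 = -0.4113
  r[V,V] = 1 (diagonal).

R is symmetric with unit diagonal. Assembling:

R = [[1, -0.4113],
 [-0.4113, 1]]


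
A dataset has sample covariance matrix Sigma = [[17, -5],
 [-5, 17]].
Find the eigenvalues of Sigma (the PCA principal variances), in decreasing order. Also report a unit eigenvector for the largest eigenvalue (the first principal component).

Step 1 — characteristic polynomial of 2×2 Sigma:
  det(Sigma - λI) = λ² - trace · λ + det = 0.
  trace = 17 + 17 = 34, det = 17·17 - (-5)² = 264.
Step 2 — discriminant:
  Δ = trace² - 4·det = 1156 - 1056 = 100.
Step 3 — eigenvalues:
  λ = (trace ± √Δ)/2 = (34 ± 10)/2,
  λ_1 = 22,  λ_2 = 12.

Step 4 — unit eigenvector for λ_1: solve (Sigma - λ_1 I)v = 0. First row:
  (17 - 22)·v_x + (-5)·v_y = 0, i.e. (-5)·v_x + (-5)·v_y = 0,
  so v ∝ (b, λ_1 - a) = (-5, 5); multiply by -1 so the first entry is positive: u = (5, -5).
  ||u|| = √((5)² + (-5)²) = √(50) ≈ 7.0711,
  v_1 = u/||u|| ≈ (0.7071, -0.7071) (||v_1|| = 1).

λ_1 = 22,  λ_2 = 12;  v_1 ≈ (0.7071, -0.7071)


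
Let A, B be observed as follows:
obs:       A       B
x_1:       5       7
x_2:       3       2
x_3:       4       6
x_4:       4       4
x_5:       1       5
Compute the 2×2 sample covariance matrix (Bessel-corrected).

Step 1 — column means:
  mean(A) = (5 + 3 + 4 + 4 + 1) / 5 = 17/5 = 3.4
  mean(B) = (7 + 2 + 6 + 4 + 5) / 5 = 24/5 = 4.8

Step 2 — sample covariance S[i,j] = (1/(n-1)) · Σ_k (x_{k,i} - mean_i) · (x_{k,j} - mean_j), with n-1 = 4.
  S[A,A] = ((1.6)·(1.6) + (-0.4)·(-0.4) + (0.6)·(0.6) + (0.6)·(0.6) + (-2.4)·(-2.4)) / 4 = 9.2/4 = 2.3
  S[A,B] = ((1.6)·(2.2) + (-0.4)·(-2.8) + (0.6)·(1.2) + (0.6)·(-0.8) + (-2.4)·(0.2)) / 4 = 4.4/4 = 1.1
  S[B,B] = ((2.2)·(2.2) + (-2.8)·(-2.8) + (1.2)·(1.2) + (-0.8)·(-0.8) + (0.2)·(0.2)) / 4 = 14.8/4 = 3.7

S is symmetric (S[j,i] = S[i,j]). Assembling:

S = [[2.3, 1.1],
 [1.1, 3.7]]


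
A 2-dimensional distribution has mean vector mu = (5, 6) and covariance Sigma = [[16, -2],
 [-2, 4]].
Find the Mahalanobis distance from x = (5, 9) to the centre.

Step 1 — centre the observation: (x - mu) = (0, 3).

Step 2 — invert Sigma. det(Sigma) = 16·4 - (-2)² = 60.
  Sigma^{-1} = (1/det) · [[d, -b], [-b, a]] = [[0.0667, 0.0333],
 [0.0333, 0.2667]].

Step 3 — form the quadratic (x - mu)^T · Sigma^{-1} · (x - mu):
  Sigma^{-1} · (x - mu) = (0.1, 0.8).
  (x - mu)^T · [Sigma^{-1} · (x - mu)] = (0)·(0.1) + (3)·(0.8) = 2.4.

Step 4 — take square root: d = √(2.4) ≈ 1.5492.

d(x, mu) = √(2.4) ≈ 1.5492


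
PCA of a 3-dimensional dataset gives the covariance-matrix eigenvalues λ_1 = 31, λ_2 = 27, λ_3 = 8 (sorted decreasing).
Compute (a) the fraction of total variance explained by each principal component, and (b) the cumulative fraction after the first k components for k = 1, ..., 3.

Step 1 — total variance = trace(Sigma) = Σ λ_i = 31 + 27 + 8 = 66.

Step 2 — fraction explained by component i = λ_i / Σ λ:
  PC1: 31/66 = 0.4697
  PC2: 27/66 = 0.4091
  PC3: 8/66 = 0.1212

Step 3 — cumulative fraction after k components = (λ_1 + ... + λ_k) / Σ λ:
  k = 1: 31/66 = 0.4697
  k = 2: (31 + 27)/66 = 58/66 = 0.8788
  k = 3: (31 + 27 + 8)/66 = 66/66 = 1

Summary (fraction, with percent):

explained: PC1 0.4697 (46.97%), PC2 0.4091 (40.91%), PC3 0.1212 (12.12%);  cumulative: 0.4697, 0.8788, 1


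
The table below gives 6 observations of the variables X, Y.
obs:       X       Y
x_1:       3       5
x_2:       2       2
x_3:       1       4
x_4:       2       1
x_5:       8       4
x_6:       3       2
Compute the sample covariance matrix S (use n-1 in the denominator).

Step 1 — column means:
  mean(X) = (3 + 2 + 1 + 2 + 8 + 3) / 6 = 19/6 = 3.1667
  mean(Y) = (5 + 2 + 4 + 1 + 4 + 2) / 6 = 18/6 = 3

Step 2 — sample covariance S[i,j] = (1/(n-1)) · Σ_k (x_{k,i} - mean_i) · (x_{k,j} - mean_j), with n-1 = 5.
  S[X,X] = ((-0.1667)·(-0.1667) + (-1.1667)·(-1.1667) + (-2.1667)·(-2.1667) + (-1.1667)·(-1.1667) + (4.8333)·(4.8333) + (-0.1667)·(-0.1667)) / 5 = 30.8333/5 = 6.1667
  S[X,Y] = ((-0.1667)·(2) + (-1.1667)·(-1) + (-2.1667)·(1) + (-1.1667)·(-2) + (4.8333)·(1) + (-0.1667)·(-1)) / 5 = 6/5 = 1.2
  S[Y,Y] = ((2)·(2) + (-1)·(-1) + (1)·(1) + (-2)·(-2) + (1)·(1) + (-1)·(-1)) / 5 = 12/5 = 2.4

S is symmetric (S[j,i] = S[i,j]). Assembling:

S = [[6.1667, 1.2],
 [1.2, 2.4]]


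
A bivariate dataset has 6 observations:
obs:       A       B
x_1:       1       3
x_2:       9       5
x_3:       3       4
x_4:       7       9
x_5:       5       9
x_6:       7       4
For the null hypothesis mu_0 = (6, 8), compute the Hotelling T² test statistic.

Step 1 — sample mean vector:
  mean(A) = (1 + 9 + 3 + 7 + 5 + 7) / 6 = 32/6 = 5.3333
  mean(B) = (3 + 5 + 4 + 9 + 9 + 4) / 6 = 34/6 = 5.6667
  x̄ = (5.3333, 5.6667),  deviation x̄ - mu_0 = (5.3333, 5.6667) - (6, 8) = (-0.6667, -2.3333).

Step 2 — sample covariance matrix, S[i,j] = (1/(n-1)) · Σ_k (x_{k,i} - mean_i) · (x_{k,j} - mean_j), divisor n-1 = 5:
  S[A,A] = ((-4.3333)·(-4.3333) + (3.6667)·(3.6667) + (-2.3333)·(-2.3333) + (1.6667)·(1.6667) + (-0.3333)·(-0.3333) + (1.6667)·(1.6667)) / 5 = 43.3333/5 = 8.6667
  S[A,B] = ((-4.3333)·(-2.6667) + (3.6667)·(-0.6667) + (-2.3333)·(-1.6667) + (1.6667)·(3.3333) + (-0.3333)·(3.3333) + (1.6667)·(-1.6667)) / 5 = 14.6667/5 = 2.9333
  S[B,B] = ((-2.6667)·(-2.6667) + (-0.6667)·(-0.6667) + (-1.6667)·(-1.6667) + (3.3333)·(3.3333) + (3.3333)·(3.3333) + (-1.6667)·(-1.6667)) / 5 = 35.3333/5 = 7.0667
  S = [[8.6667, 2.9333],
 [2.9333, 7.0667]].

Step 3 — invert S. det(S) = 8.6667·7.0667 - (2.9333)² = 52.64.
  S^{-1} = (1/det) · [[d, -b], [-b, a]] = [[0.1342, -0.0557],
 [-0.0557, 0.1646]].

Step 4 — quadratic form (x̄ - mu_0)^T · S^{-1} · (x̄ - mu_0):
  S^{-1} · (x̄ - mu_0) = (0.0405, -0.347),
  (x̄ - mu_0)^T · [...] = (-0.6667)·(0.0405) + (-2.3333)·(-0.347) = 0.7827.

Step 5 — scale by n: T² = 6 · 0.7827 = 4.696.

T² ≈ 4.696


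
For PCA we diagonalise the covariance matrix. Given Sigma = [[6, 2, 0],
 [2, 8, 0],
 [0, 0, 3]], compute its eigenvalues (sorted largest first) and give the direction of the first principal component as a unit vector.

Step 1 — characteristic polynomial p(λ) = det(λI - Sigma) = λ³ - tr·λ² + c_1·λ - det, where tr = trace, c_1 = sum of the principal 2×2 minors, det = det(Sigma):
  tr = 6 + 8 + 3 = 17,
  c_1 = (6·8 - (2)²) + (6·3 - (0)²) + (8·3 - (0)²) = 44 + 18 + 24 = 86,
  det = 6·(8·3 - (0)²) - (2)·((2)·3 - (0)·(0)) + (0)·((2)·(0) - 8·(0)) = 6·(24) - (2)·(6) + (0)·(0) = 132.
  So p(λ) = λ³ - 17λ² + 86λ - 132.
Step 2 — look for an integer root (rational root theorem: any rational root is an integer divisor of 132). Testing λ = 3:
  p(3) = 27 - 153 + 258 - 132 = 0  ✓
  Dividing out (λ - 3): p(λ) = (λ - 3)(λ² - 14λ + 44).
Step 3 — remaining eigenvalues from the quadratic λ² - 14λ + 44 = 0:
  Δ = 14² - 4·44 = 196 - 176 = 20,  λ = (14 ± √20)/2 = (14 ± 4.4721)/2 ≈ 9.2361 or 4.7639.
  Sorted: λ_1 = 9.2361,  λ_2 = 4.7639,  λ_3 = 3  (check: sum = 17 = tr ✓).

Step 4 — unit eigenvector for λ_1 ≈ 9.2361: v spans the null space of (Sigma - λ_1 I), whose rows are
  r_1 = (-3.2361, 2, 0),  r_2 = (2, -1.2361, 0),  r_3 = (0, 0, -6.2361).
  v is orthogonal to every row, so take v ∝ r_1 × r_3 = ((2)·(-6.2361) - (0)·(0), (0)·(0) - (-3.2361)·(-6.2361), (-3.2361)·(0) - (2)·(0)) ≈ (-12.4721, -20.1803, 0).
  Rescale (multiply by -1 so the first nonzero entry is positive): u = (12.4721, 20.1803, 0).
  ||u|| = √((12.4721)² + (20.1803)² + (0)²) = √(562.8003) ≈ 23.7234,  v_1 = u/||u|| ≈ (0.5257, 0.8507, 0) (||v_1|| = 1).

λ_1 = 9.2361,  λ_2 = 4.7639,  λ_3 = 3;  v_1 ≈ (0.5257, 0.8507, 0)


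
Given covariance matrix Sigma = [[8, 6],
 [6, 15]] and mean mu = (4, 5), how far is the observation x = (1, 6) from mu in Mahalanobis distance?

Step 1 — centre the observation: (x - mu) = (-3, 1).

Step 2 — invert Sigma. det(Sigma) = 8·15 - (6)² = 84.
  Sigma^{-1} = (1/det) · [[d, -b], [-b, a]] = [[0.1786, -0.0714],
 [-0.0714, 0.0952]].

Step 3 — form the quadratic (x - mu)^T · Sigma^{-1} · (x - mu):
  Sigma^{-1} · (x - mu) = (-0.6071, 0.3095).
  (x - mu)^T · [Sigma^{-1} · (x - mu)] = (-3)·(-0.6071) + (1)·(0.3095) = 2.131.

Step 4 — take square root: d = √(2.131) ≈ 1.4598.

d(x, mu) = √(2.131) ≈ 1.4598


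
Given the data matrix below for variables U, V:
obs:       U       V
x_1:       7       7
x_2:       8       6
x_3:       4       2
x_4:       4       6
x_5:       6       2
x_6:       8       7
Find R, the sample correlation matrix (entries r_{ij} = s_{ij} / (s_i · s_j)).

Step 1 — column means:
  mean(U) = (7 + 8 + 4 + 4 + 6 + 8) / 6 = 37/6 = 6.1667
  mean(V) = (7 + 6 + 2 + 6 + 2 + 7) / 6 = 30/6 = 5

Step 2 — sample variances and covariances s[i,j] = (1/(n-1)) · Σ_k (x_{k,i} - mean_i) · (x_{k,j} - mean_j), with n-1 = 5:
  s[U,U] = ((0.8333)·(0.8333) + (1.8333)·(1.8333) + (-2.1667)·(-2.1667) + (-2.1667)·(-2.1667) + (-0.1667)·(-0.1667) + (1.8333)·(1.8333)) / 5 = 16.8333/5 = 3.3667
  s[U,V] = ((0.8333)·(2) + (1.8333)·(1) + (-2.1667)·(-3) + (-2.1667)·(1) + (-0.1667)·(-3) + (1.8333)·(2)) / 5 = 12/5 = 2.4
  s[V,V] = ((2)·(2) + (1)·(1) + (-3)·(-3) + (1)·(1) + (-3)·(-3) + (2)·(2)) / 5 = 28/5 = 5.6
  Sample standard deviations s_i = √(s[i,i]):
  s(U) = √(3.3667) = 1.8348
  s(V) = √(5.6) = 2.3664

Step 3 — r_{ij} = s_{ij} / (s_i · s_j):
  r[U,U] = 1 (diagonal).
  r[U,V] = 2.4 / (1.8348 · 2.3664) = 2.4 / 4.342 = 0.5527
  r[V,V] = 1 (diagonal).

R is symmetric with unit diagonal. Assembling:

R = [[1, 0.5527],
 [0.5527, 1]]


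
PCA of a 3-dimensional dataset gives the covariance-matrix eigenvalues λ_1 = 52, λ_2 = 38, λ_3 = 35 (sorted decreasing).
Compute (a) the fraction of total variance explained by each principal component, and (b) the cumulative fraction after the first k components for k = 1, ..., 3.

Step 1 — total variance = trace(Sigma) = Σ λ_i = 52 + 38 + 35 = 125.

Step 2 — fraction explained by component i = λ_i / Σ λ:
  PC1: 52/125 = 0.416
  PC2: 38/125 = 0.304
  PC3: 35/125 = 0.28

Step 3 — cumulative fraction after k components = (λ_1 + ... + λ_k) / Σ λ:
  k = 1: 52/125 = 0.416
  k = 2: (52 + 38)/125 = 90/125 = 0.72
  k = 3: (52 + 38 + 35)/125 = 125/125 = 1

Summary (fraction, with percent):

explained: PC1 0.416 (41.6%), PC2 0.304 (30.4%), PC3 0.28 (28%);  cumulative: 0.416, 0.72, 1


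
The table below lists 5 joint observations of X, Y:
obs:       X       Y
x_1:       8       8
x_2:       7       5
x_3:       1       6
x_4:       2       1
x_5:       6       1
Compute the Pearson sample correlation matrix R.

Step 1 — column means:
  mean(X) = (8 + 7 + 1 + 2 + 6) / 5 = 24/5 = 4.8
  mean(Y) = (8 + 5 + 6 + 1 + 1) / 5 = 21/5 = 4.2

Step 2 — sample variances and covariances s[i,j] = (1/(n-1)) · Σ_k (x_{k,i} - mean_i) · (x_{k,j} - mean_j), with n-1 = 4:
  s[X,X] = ((3.2)·(3.2) + (2.2)·(2.2) + (-3.8)·(-3.8) + (-2.8)·(-2.8) + (1.2)·(1.2)) / 4 = 38.8/4 = 9.7
  s[X,Y] = ((3.2)·(3.8) + (2.2)·(0.8) + (-3.8)·(1.8) + (-2.8)·(-3.2) + (1.2)·(-3.2)) / 4 = 12.2/4 = 3.05
  s[Y,Y] = ((3.8)·(3.8) + (0.8)·(0.8) + (1.8)·(1.8) + (-3.2)·(-3.2) + (-3.2)·(-3.2)) / 4 = 38.8/4 = 9.7
  Sample standard deviations s_i = √(s[i,i]):
  s(X) = √(9.7) = 3.1145
  s(Y) = √(9.7) = 3.1145

Step 3 — r_{ij} = s_{ij} / (s_i · s_j):
  r[X,X] = 1 (diagonal).
  r[X,Y] = 3.05 / (3.1145 · 3.1145) = 3.05 / 9.7 = 0.3144
  r[Y,Y] = 1 (diagonal).

R is symmetric with unit diagonal. Assembling:

R = [[1, 0.3144],
 [0.3144, 1]]


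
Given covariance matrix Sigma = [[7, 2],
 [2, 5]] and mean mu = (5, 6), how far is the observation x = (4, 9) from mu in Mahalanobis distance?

Step 1 — centre the observation: (x - mu) = (-1, 3).

Step 2 — invert Sigma. det(Sigma) = 7·5 - (2)² = 31.
  Sigma^{-1} = (1/det) · [[d, -b], [-b, a]] = [[0.1613, -0.0645],
 [-0.0645, 0.2258]].

Step 3 — form the quadratic (x - mu)^T · Sigma^{-1} · (x - mu):
  Sigma^{-1} · (x - mu) = (-0.3548, 0.7419).
  (x - mu)^T · [Sigma^{-1} · (x - mu)] = (-1)·(-0.3548) + (3)·(0.7419) = 2.5806.

Step 4 — take square root: d = √(2.5806) ≈ 1.6064.

d(x, mu) = √(2.5806) ≈ 1.6064


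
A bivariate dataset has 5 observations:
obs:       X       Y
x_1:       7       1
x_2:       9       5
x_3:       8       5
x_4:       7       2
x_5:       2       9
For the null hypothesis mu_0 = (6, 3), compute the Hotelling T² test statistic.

Step 1 — sample mean vector:
  mean(X) = (7 + 9 + 8 + 7 + 2) / 5 = 33/5 = 6.6
  mean(Y) = (1 + 5 + 5 + 2 + 9) / 5 = 22/5 = 4.4
  x̄ = (6.6, 4.4),  deviation x̄ - mu_0 = (6.6, 4.4) - (6, 3) = (0.6, 1.4).

Step 2 — sample covariance matrix, S[i,j] = (1/(n-1)) · Σ_k (x_{k,i} - mean_i) · (x_{k,j} - mean_j), divisor n-1 = 4:
  S[X,X] = ((0.4)·(0.4) + (2.4)·(2.4) + (1.4)·(1.4) + (0.4)·(0.4) + (-4.6)·(-4.6)) / 4 = 29.2/4 = 7.3
  S[X,Y] = ((0.4)·(-3.4) + (2.4)·(0.6) + (1.4)·(0.6) + (0.4)·(-2.4) + (-4.6)·(4.6)) / 4 = -21.2/4 = -5.3
  S[Y,Y] = ((-3.4)·(-3.4) + (0.6)·(0.6) + (0.6)·(0.6) + (-2.4)·(-2.4) + (4.6)·(4.6)) / 4 = 39.2/4 = 9.8
  S = [[7.3, -5.3],
 [-5.3, 9.8]].

Step 3 — invert S. det(S) = 7.3·9.8 - (-5.3)² = 43.45.
  S^{-1} = (1/det) · [[d, -b], [-b, a]] = [[0.2255, 0.122],
 [0.122, 0.168]].

Step 4 — quadratic form (x̄ - mu_0)^T · S^{-1} · (x̄ - mu_0):
  S^{-1} · (x̄ - mu_0) = (0.3061, 0.3084),
  (x̄ - mu_0)^T · [...] = (0.6)·(0.3061) + (1.4)·(0.3084) = 0.6154.

Step 5 — scale by n: T² = 5 · 0.6154 = 3.0771.

T² ≈ 3.0771


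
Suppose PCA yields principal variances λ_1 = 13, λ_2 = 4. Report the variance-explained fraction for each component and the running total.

Step 1 — total variance = trace(Sigma) = Σ λ_i = 13 + 4 = 17.

Step 2 — fraction explained by component i = λ_i / Σ λ:
  PC1: 13/17 = 0.7647
  PC2: 4/17 = 0.2353

Step 3 — cumulative fraction after k components = (λ_1 + ... + λ_k) / Σ λ:
  k = 1: 13/17 = 0.7647
  k = 2: (13 + 4)/17 = 17/17 = 1

Summary (fraction, with percent):

explained: PC1 0.7647 (76.47%), PC2 0.2353 (23.53%);  cumulative: 0.7647, 1


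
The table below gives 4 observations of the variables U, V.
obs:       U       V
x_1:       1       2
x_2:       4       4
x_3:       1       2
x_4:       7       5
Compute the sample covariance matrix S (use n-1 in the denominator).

Step 1 — column means:
  mean(U) = (1 + 4 + 1 + 7) / 4 = 13/4 = 3.25
  mean(V) = (2 + 4 + 2 + 5) / 4 = 13/4 = 3.25

Step 2 — sample covariance S[i,j] = (1/(n-1)) · Σ_k (x_{k,i} - mean_i) · (x_{k,j} - mean_j), with n-1 = 3.
  S[U,U] = ((-2.25)·(-2.25) + (0.75)·(0.75) + (-2.25)·(-2.25) + (3.75)·(3.75)) / 3 = 24.75/3 = 8.25
  S[U,V] = ((-2.25)·(-1.25) + (0.75)·(0.75) + (-2.25)·(-1.25) + (3.75)·(1.75)) / 3 = 12.75/3 = 4.25
  S[V,V] = ((-1.25)·(-1.25) + (0.75)·(0.75) + (-1.25)·(-1.25) + (1.75)·(1.75)) / 3 = 6.75/3 = 2.25

S is symmetric (S[j,i] = S[i,j]). Assembling:

S = [[8.25, 4.25],
 [4.25, 2.25]]


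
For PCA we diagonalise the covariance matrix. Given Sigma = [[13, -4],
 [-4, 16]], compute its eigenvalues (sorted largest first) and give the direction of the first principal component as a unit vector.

Step 1 — characteristic polynomial of 2×2 Sigma:
  det(Sigma - λI) = λ² - trace · λ + det = 0.
  trace = 13 + 16 = 29, det = 13·16 - (-4)² = 192.
Step 2 — discriminant:
  Δ = trace² - 4·det = 841 - 768 = 73.
Step 3 — eigenvalues:
  λ = (trace ± √Δ)/2 = (29 ± 8.544)/2,
  λ_1 = 18.772,  λ_2 = 10.228.

Step 4 — unit eigenvector for λ_1: solve (Sigma - λ_1 I)v = 0. First row:
  (13 - 18.772)·v_x + (-4)·v_y = 0, i.e. (-5.772)·v_x + (-4)·v_y = 0,
  so v ∝ (b, λ_1 - a) = (-4, 5.772); multiply by -1 so the first entry is positive: u = (4, -5.772).
  ||u|| = √((4)² + (-5.772)²) = √(49.316) ≈ 7.0225,
  v_1 = u/||u|| ≈ (0.5696, -0.8219) (||v_1|| = 1).

λ_1 = 18.772,  λ_2 = 10.228;  v_1 ≈ (0.5696, -0.8219)


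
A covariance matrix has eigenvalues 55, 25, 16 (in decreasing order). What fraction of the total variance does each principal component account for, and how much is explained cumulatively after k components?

Step 1 — total variance = trace(Sigma) = Σ λ_i = 55 + 25 + 16 = 96.

Step 2 — fraction explained by component i = λ_i / Σ λ:
  PC1: 55/96 = 0.5729
  PC2: 25/96 = 0.2604
  PC3: 16/96 = 0.1667

Step 3 — cumulative fraction after k components = (λ_1 + ... + λ_k) / Σ λ:
  k = 1: 55/96 = 0.5729
  k = 2: (55 + 25)/96 = 80/96 = 0.8333
  k = 3: (55 + 25 + 16)/96 = 96/96 = 1

Summary (fraction, with percent):

explained: PC1 0.5729 (57.29%), PC2 0.2604 (26.04%), PC3 0.1667 (16.67%);  cumulative: 0.5729, 0.8333, 1


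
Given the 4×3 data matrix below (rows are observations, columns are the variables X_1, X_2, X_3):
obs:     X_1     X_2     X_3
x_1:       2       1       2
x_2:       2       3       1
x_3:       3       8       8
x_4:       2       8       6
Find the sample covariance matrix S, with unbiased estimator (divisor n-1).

Step 1 — column means:
  mean(X_1) = (2 + 2 + 3 + 2) / 4 = 9/4 = 2.25
  mean(X_2) = (1 + 3 + 8 + 8) / 4 = 20/4 = 5
  mean(X_3) = (2 + 1 + 8 + 6) / 4 = 17/4 = 4.25

Step 2 — sample covariance S[i,j] = (1/(n-1)) · Σ_k (x_{k,i} - mean_i) · (x_{k,j} - mean_j), with n-1 = 3.
  S[X_1,X_1] = ((-0.25)·(-0.25) + (-0.25)·(-0.25) + (0.75)·(0.75) + (-0.25)·(-0.25)) / 3 = 0.75/3 = 0.25
  S[X_1,X_2] = ((-0.25)·(-4) + (-0.25)·(-2) + (0.75)·(3) + (-0.25)·(3)) / 3 = 3/3 = 1
  S[X_1,X_3] = ((-0.25)·(-2.25) + (-0.25)·(-3.25) + (0.75)·(3.75) + (-0.25)·(1.75)) / 3 = 3.75/3 = 1.25
  S[X_2,X_2] = ((-4)·(-4) + (-2)·(-2) + (3)·(3) + (3)·(3)) / 3 = 38/3 = 12.6667
  S[X_2,X_3] = ((-4)·(-2.25) + (-2)·(-3.25) + (3)·(3.75) + (3)·(1.75)) / 3 = 32/3 = 10.6667
  S[X_3,X_3] = ((-2.25)·(-2.25) + (-3.25)·(-3.25) + (3.75)·(3.75) + (1.75)·(1.75)) / 3 = 32.75/3 = 10.9167

S is symmetric (S[j,i] = S[i,j]). Assembling:

S = [[0.25, 1, 1.25],
 [1, 12.6667, 10.6667],
 [1.25, 10.6667, 10.9167]]
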